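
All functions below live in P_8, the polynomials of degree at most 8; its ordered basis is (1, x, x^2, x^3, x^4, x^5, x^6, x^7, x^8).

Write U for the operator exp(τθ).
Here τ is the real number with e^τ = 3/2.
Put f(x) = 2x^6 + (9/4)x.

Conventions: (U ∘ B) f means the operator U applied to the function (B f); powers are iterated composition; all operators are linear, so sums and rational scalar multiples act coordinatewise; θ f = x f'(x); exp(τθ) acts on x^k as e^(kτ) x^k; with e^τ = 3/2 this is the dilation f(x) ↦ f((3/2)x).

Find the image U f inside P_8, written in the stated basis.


exp(τθ) x^k = e^(kτ) x^k; with e^τ = 3/2 this sends x^k to (3/2)^k x^k
x ↦ 3/2 x
x^6 ↦ 729/64 x^6
applying this coordinatewise to f: exp(τθ) f = (729/32)x^6 + (27/8)x

g(x) = (729/32)x^6 + (27/8)x


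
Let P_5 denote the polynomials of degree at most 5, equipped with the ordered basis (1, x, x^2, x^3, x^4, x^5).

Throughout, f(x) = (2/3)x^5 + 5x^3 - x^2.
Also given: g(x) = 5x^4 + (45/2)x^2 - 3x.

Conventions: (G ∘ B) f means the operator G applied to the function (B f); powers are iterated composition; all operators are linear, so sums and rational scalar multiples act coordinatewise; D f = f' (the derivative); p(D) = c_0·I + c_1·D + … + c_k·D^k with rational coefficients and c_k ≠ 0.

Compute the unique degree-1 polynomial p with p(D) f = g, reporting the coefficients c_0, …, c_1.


p(D) = (3/2)·D, i.e. c_0 = 0, c_1 = 3/2

D^0 f = (2/3)x^5 + 5x^3 - x^2
D^1 f = (10/3)x^4 + 15x^2 - 2x
matching coefficients of g against c_0 f + c_1 Df + … from the top degree down determines the c_i
solution: c_0 = 0, c_1 = 3/2


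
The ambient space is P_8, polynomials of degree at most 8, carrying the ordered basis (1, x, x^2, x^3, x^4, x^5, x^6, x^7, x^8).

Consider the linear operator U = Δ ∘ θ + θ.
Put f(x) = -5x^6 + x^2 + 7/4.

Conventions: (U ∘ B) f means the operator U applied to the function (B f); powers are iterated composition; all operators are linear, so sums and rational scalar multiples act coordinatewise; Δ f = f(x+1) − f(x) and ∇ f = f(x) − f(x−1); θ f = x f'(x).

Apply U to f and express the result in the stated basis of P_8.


θ f = -30x^6 + 2x^2
Δ θ f = -180x^5 - 450x^4 - 600x^3 - 450x^2 - 176x - 28
θ f = -30x^6 + 2x^2
(Δ ∘ θ + θ) f = -30x^6 - 180x^5 - 450x^4 - 600x^3 - 448x^2 - 176x - 28

the result is g(x) = -30x^6 - 180x^5 - 450x^4 - 600x^3 - 448x^2 - 176x - 28


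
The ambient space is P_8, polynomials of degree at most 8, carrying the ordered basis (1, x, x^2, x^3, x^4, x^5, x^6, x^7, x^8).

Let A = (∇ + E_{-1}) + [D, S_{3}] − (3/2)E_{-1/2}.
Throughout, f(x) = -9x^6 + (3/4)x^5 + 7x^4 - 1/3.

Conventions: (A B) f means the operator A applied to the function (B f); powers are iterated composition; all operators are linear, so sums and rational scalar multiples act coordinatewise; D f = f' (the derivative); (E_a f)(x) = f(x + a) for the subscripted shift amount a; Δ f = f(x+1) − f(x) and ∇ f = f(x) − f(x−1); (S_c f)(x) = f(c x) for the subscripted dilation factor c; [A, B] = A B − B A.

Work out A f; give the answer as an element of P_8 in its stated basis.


the image equals g(x) = (9/2)x^6 - (210279/8)x^5 + (10519/16)x^4 + (23943/16)x^3 - (27/16)x^2 + (303/128)x - 187/768

∇ f = -54x^5 + (555/4)x^4 - (319/2)x^3 + (201/2)x^2 - (119/4)x + 11/4
E_{-1} f = -9x^6 + (219/4)x^5 - (527/4)x^4 + (319/2)x^3 - (201/2)x^2 + (119/4)x - 37/12
(∇ + E_{-1}) f = -9x^6 + (3/4)x^5 + 7x^4 - 1/3
S_{3} f = -6561x^6 + (729/4)x^5 + 567x^4 - 1/3
D S_{3} f = -39366x^5 + (3645/4)x^4 + 2268x^3
D f = -54x^5 + (15/4)x^4 + 28x^3
S_{3} D f = -13122x^5 + (1215/4)x^4 + 756x^3
[D, S_{3}] f = -26244x^5 + (1215/2)x^4 + 1512x^3
E_{-1/2} f = -9x^6 + (111/4)x^5 - (229/8)x^4 + (83/8)x^3 + (9/8)x^2 - (101/64)x - 23/384
(-(3/2)E_{-1/2}) f = (27/2)x^6 - (333/8)x^5 + (687/16)x^4 - (249/16)x^3 - (27/16)x^2 + (303/128)x + 23/256
((∇ + E_{-1}) + [D, S_{3}] − (3/2)E_{-1/2}) f = (9/2)x^6 - (210279/8)x^5 + (10519/16)x^4 + (23943/16)x^3 - (27/16)x^2 + (303/128)x - 187/768


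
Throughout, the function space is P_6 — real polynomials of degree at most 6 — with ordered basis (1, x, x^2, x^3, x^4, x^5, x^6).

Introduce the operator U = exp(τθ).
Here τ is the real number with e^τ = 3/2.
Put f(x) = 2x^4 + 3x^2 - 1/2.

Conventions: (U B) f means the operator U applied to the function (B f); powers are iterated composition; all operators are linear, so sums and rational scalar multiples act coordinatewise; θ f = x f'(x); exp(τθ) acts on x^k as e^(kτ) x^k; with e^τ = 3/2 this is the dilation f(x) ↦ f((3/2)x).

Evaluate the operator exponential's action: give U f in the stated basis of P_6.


exp(τθ) x^k = e^(kτ) x^k; with e^τ = 3/2 this sends x^k to (3/2)^k x^k
x^2 ↦ 9/4 x^2
x^4 ↦ 81/16 x^4
applying this coordinatewise to f: exp(τθ) f = (81/8)x^4 + (27/4)x^2 - 1/2

the result is g(x) = (81/8)x^4 + (27/4)x^2 - 1/2


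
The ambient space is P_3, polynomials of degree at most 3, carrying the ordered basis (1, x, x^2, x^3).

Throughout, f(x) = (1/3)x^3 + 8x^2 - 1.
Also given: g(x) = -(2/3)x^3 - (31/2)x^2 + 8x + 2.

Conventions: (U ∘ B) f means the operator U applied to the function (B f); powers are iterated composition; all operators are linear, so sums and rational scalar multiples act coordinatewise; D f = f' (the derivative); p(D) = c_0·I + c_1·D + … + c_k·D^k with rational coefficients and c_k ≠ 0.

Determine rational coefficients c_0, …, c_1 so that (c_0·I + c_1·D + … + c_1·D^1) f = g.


D^0 f = (1/3)x^3 + 8x^2 - 1
D^1 f = x^2 + 16x
matching coefficients of g against c_0 f + c_1 Df + … from the top degree down determines the c_i
solution: c_0 = -2, c_1 = 1/2

p(D) = -2·I + (1/2)·D, i.e. c_0 = -2, c_1 = 1/2


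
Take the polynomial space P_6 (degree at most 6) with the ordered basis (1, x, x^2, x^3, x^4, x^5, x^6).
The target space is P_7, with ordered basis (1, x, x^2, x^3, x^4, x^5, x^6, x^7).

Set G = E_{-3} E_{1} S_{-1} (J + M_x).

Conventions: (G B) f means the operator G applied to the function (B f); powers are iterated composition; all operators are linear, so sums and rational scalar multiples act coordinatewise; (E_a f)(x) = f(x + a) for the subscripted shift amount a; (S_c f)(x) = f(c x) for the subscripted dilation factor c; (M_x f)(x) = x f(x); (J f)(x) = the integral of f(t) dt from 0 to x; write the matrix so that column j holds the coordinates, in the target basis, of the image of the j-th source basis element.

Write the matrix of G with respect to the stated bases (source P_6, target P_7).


image of 1: -2x + 4
image of x: (3/2)x^2 - 6x + 6
image of x^2: -(4/3)x^3 + 8x^2 - 16x + 32/3
image of x^3: (5/4)x^4 - 10x^3 + 30x^2 - 40x + 20
image of x^4: -(6/5)x^5 + 12x^4 - 48x^3 + 96x^2 - 96x + 192/5
image of x^5: (7/6)x^6 - 14x^5 + 70x^4 - (560/3)x^3 + 280x^2 - 224x + 224/3
image of x^6: -(8/7)x^7 + 16x^6 - 96x^5 + 320x^4 - 640x^3 + 768x^2 - 512x + 1024/7
each image's coordinates form column j of the matrix

the matrix is [[4, 6, 32/3, 20, 192/5, 224/3, 1024/7]; [-2, -6, -16, -40, -96, -224, -512]; [0, 3/2, 8, 30, 96, 280, 768]; [0, 0, -4/3, -10, -48, -560/3, -640]; [0, 0, 0, 5/4, 12, 70, 320]; [0, 0, 0, 0, -6/5, -14, -96]; [0, 0, 0, 0, 0, 7/6, 16]; [0, 0, 0, 0, 0, 0, -8/7]] (rows listed top to bottom)


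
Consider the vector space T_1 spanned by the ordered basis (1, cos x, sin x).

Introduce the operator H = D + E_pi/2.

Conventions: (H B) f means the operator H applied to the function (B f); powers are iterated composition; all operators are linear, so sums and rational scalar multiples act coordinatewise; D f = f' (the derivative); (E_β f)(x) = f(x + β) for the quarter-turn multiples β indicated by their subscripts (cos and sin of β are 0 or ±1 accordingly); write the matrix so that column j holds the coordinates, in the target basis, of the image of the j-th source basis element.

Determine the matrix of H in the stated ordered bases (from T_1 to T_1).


the matrix is [[1, 0, 0]; [0, 0, 2]; [0, -2, 0]] (rows listed top to bottom)

image of 1: 1
image of cos x: -2sin x
image of sin x: 2cos x
each image's coordinates form column j of the matrix


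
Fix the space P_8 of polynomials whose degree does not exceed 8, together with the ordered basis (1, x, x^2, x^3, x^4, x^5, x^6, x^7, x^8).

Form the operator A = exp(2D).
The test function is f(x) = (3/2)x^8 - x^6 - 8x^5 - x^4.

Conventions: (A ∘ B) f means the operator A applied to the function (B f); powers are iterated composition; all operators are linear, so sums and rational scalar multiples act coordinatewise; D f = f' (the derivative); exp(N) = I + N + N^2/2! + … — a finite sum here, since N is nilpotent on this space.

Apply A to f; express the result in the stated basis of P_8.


g(x) = (3/2)x^8 + 24x^7 + 167x^6 + 652x^5 + 1539x^4 + 2200x^3 + 1784x^2 + 672x + 48

order-1 term: 24x^7 - 12x^5 - 80x^4 - 8x^3
order-2 term: 168x^6 - 60x^4 - 320x^3 - 24x^2
order-3 term: 672x^5 - 160x^3 - 640x^2 - 32x
order-4 term: 1680x^4 - 240x^2 - 640x - 16
order-5 term: 2688x^3 - 192x - 256
order-6 term: 2688x^2 - 64
order-7 term: 1536x
order-8 term: 384
the series for exp(2D) f terminates at order 8
exp(2D) f = (3/2)x^8 + 24x^7 + 167x^6 + 652x^5 + 1539x^4 + 2200x^3 + 1784x^2 + 672x + 48


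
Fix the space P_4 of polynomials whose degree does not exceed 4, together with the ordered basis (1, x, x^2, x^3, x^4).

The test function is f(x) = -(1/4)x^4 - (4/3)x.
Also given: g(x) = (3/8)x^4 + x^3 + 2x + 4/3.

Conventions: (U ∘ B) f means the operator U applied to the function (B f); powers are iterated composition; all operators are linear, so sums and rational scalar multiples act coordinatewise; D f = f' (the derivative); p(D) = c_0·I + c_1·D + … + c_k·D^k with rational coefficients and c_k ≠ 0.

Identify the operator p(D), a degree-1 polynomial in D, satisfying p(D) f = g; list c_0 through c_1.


c_0 = -3/2, c_1 = -1

D^0 f = -(1/4)x^4 - (4/3)x
D^1 f = -x^3 - 4/3
matching coefficients of g against c_0 f + c_1 Df + … from the top degree down determines the c_i
solution: c_0 = -3/2, c_1 = -1


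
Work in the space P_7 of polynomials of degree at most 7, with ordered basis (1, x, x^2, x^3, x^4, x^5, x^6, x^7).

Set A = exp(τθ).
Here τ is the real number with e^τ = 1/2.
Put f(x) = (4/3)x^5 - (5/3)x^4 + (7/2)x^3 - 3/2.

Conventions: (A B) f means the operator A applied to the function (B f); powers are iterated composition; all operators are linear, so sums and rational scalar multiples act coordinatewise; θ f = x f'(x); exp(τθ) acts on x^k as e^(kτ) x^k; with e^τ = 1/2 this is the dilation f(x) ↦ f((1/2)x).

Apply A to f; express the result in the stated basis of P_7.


exp(τθ) x^k = e^(kτ) x^k; with e^τ = 1/2 this sends x^k to (1/2)^k x^k
x^3 ↦ 1/8 x^3
x^4 ↦ 1/16 x^4
x^5 ↦ 1/32 x^5
applying this coordinatewise to f: exp(τθ) f = (1/24)x^5 - (5/48)x^4 + (7/16)x^3 - 3/2

the result is g(x) = (1/24)x^5 - (5/48)x^4 + (7/16)x^3 - 3/2


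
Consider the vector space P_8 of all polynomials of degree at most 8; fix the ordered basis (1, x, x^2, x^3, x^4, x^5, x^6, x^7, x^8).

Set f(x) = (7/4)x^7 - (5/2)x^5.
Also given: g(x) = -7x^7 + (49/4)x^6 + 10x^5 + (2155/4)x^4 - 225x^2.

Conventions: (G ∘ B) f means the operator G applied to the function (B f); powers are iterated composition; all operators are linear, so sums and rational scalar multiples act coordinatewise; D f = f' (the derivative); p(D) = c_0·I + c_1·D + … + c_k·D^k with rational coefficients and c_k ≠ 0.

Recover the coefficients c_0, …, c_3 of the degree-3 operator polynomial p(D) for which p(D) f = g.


p(D) = -4·I + D + (3/2)·D^3, i.e. c_0 = -4, c_1 = 1, c_2 = 0, c_3 = 3/2

D^0 f = (7/4)x^7 - (5/2)x^5
D^1 f = (49/4)x^6 - (25/2)x^4
D^2 f = (147/2)x^5 - 50x^3
D^3 f = (735/2)x^4 - 150x^2
matching coefficients of g against c_0 f + c_1 Df + … from the top degree down determines the c_i
solution: c_0 = -4, c_1 = 1, c_2 = 0, c_3 = 3/2


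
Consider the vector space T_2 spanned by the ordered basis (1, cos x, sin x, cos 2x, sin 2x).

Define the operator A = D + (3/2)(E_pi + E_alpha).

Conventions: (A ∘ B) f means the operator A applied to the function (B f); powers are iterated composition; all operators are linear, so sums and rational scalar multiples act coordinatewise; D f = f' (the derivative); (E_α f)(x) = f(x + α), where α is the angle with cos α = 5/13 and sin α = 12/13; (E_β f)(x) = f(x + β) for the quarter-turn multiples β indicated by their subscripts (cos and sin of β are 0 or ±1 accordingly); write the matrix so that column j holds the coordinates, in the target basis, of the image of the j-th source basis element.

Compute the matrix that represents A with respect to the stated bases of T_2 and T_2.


image of 1: 3
image of cos x: -(12/13)cos x - (31/13)sin x
image of sin x: (31/13)cos x - (12/13)sin x
image of cos 2x: (75/169)cos 2x - (518/169)sin 2x
image of sin 2x: (518/169)cos 2x + (75/169)sin 2x
each image's coordinates form column j of the matrix

the matrix is [[3, 0, 0, 0, 0]; [0, -12/13, 31/13, 0, 0]; [0, -31/13, -12/13, 0, 0]; [0, 0, 0, 75/169, 518/169]; [0, 0, 0, -518/169, 75/169]] (rows listed top to bottom)


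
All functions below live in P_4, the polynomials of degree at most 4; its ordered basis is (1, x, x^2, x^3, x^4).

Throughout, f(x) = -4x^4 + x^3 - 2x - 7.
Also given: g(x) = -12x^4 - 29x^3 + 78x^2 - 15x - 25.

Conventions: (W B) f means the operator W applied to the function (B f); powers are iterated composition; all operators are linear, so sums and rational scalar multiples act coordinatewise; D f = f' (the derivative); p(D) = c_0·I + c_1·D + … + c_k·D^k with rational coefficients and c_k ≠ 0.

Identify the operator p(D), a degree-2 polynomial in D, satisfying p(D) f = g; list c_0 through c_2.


c_0 = 3, c_1 = 2, c_2 = -3/2

D^0 f = -4x^4 + x^3 - 2x - 7
D^1 f = -16x^3 + 3x^2 - 2
D^2 f = -48x^2 + 6x
matching coefficients of g against c_0 f + c_1 Df + … from the top degree down determines the c_i
solution: c_0 = 3, c_1 = 2, c_2 = -3/2


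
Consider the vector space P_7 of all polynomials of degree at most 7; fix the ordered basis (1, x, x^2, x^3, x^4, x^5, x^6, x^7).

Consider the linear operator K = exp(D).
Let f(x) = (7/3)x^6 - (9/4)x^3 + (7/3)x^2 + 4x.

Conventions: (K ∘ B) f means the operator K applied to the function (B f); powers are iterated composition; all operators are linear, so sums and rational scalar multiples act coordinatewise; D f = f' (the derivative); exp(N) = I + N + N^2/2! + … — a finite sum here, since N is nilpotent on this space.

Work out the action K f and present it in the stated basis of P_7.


the image equals g(x) = (7/3)x^6 + 14x^5 + 35x^4 + (533/12)x^3 + (367/12)x^2 + (191/12)x + 77/12

order-1 term: 14x^5 - (27/4)x^2 + (14/3)x + 4
order-2 term: 35x^4 - (27/4)x + 7/3
order-3 term: (140/3)x^3 - 9/4
order-4 term: 35x^2
order-5 term: 14x
order-6 term: 7/3
the series for exp(D) f terminates at order 6
exp(D) f = (7/3)x^6 + 14x^5 + 35x^4 + (533/12)x^3 + (367/12)x^2 + (191/12)x + 77/12


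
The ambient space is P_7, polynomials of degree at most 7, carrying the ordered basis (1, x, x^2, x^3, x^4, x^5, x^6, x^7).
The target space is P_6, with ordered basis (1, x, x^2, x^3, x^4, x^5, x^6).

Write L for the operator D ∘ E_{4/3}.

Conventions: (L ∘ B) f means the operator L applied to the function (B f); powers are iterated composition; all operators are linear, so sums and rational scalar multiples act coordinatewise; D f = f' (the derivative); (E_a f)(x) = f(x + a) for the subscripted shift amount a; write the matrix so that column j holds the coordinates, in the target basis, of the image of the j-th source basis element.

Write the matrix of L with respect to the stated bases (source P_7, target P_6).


image of 1: 0
image of x: 1
image of x^2: 2x + 8/3
image of x^3: 3x^2 + 8x + 16/3
image of x^4: 4x^3 + 16x^2 + (64/3)x + 256/27
image of x^5: 5x^4 + (80/3)x^3 + (160/3)x^2 + (1280/27)x + 1280/81
image of x^6: 6x^5 + 40x^4 + (320/3)x^3 + (1280/9)x^2 + (2560/27)x + 2048/81
image of x^7: 7x^6 + 56x^5 + (560/3)x^4 + (8960/27)x^3 + (8960/27)x^2 + (14336/81)x + 28672/729
each image's coordinates form column j of the matrix

the matrix is [[0, 1, 8/3, 16/3, 256/27, 1280/81, 2048/81, 28672/729]; [0, 0, 2, 8, 64/3, 1280/27, 2560/27, 14336/81]; [0, 0, 0, 3, 16, 160/3, 1280/9, 8960/27]; [0, 0, 0, 0, 4, 80/3, 320/3, 8960/27]; [0, 0, 0, 0, 0, 5, 40, 560/3]; [0, 0, 0, 0, 0, 0, 6, 56]; [0, 0, 0, 0, 0, 0, 0, 7]] (rows listed top to bottom)


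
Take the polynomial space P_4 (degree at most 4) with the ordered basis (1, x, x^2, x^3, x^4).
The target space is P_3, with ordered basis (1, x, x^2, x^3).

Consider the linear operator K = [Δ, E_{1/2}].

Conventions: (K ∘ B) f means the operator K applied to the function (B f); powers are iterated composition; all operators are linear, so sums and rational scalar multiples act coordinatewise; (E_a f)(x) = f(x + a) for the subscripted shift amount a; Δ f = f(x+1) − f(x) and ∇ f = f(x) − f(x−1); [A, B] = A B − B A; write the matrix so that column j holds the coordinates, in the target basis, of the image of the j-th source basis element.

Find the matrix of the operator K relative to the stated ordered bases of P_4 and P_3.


the matrix is [[0, 0, 0, 0, 0]; [0, 0, 0, 0, 0]; [0, 0, 0, 0, 0]; [0, 0, 0, 0, 0]] (rows listed top to bottom)

image of 1: 0
image of x: 0
image of x^2: 0
image of x^3: 0
image of x^4: 0
each image's coordinates form column j of the matrix


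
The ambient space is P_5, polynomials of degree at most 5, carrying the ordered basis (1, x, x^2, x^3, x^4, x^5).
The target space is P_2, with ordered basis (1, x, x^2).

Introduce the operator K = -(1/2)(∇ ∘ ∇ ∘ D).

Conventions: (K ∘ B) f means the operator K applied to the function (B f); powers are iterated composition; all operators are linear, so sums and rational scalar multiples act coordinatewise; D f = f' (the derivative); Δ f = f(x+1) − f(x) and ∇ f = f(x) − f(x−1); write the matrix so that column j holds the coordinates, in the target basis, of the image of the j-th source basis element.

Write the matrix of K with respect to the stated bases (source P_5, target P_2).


the matrix is [[0, 0, 0, -3, 12, -35]; [0, 0, 0, 0, -12, 60]; [0, 0, 0, 0, 0, -30]] (rows listed top to bottom)

image of 1: 0
image of x: 0
image of x^2: 0
image of x^3: -3
image of x^4: -12x + 12
image of x^5: -30x^2 + 60x - 35
each image's coordinates form column j of the matrix


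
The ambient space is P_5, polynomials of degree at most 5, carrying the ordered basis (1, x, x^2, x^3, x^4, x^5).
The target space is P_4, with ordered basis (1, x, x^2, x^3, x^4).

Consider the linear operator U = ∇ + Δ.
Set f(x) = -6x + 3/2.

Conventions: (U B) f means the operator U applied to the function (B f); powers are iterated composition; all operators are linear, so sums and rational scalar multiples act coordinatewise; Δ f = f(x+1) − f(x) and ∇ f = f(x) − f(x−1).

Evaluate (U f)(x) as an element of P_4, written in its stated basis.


g(x) = -12

∇ f = -6
Δ f = -6
(∇ + Δ) f = -12


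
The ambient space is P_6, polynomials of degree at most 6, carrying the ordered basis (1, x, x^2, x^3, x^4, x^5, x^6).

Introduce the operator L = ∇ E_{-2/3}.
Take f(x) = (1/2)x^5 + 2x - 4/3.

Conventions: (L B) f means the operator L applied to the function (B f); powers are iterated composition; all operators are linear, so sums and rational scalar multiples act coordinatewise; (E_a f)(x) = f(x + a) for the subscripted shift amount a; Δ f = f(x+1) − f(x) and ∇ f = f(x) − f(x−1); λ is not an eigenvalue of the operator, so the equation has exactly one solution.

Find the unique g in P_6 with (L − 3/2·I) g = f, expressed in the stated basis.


write g with unknown coordinates in the stated basis and equate coefficients in (L − 3/2·I) g = f
solving from the highest basis element down gives g = -(1/3)x^5 - (10/9)x^4 + (20/9)x^3 + (140/27)x^2 - (2254/243)x - 3062/729
check: L g = -(5/3)x^4 + (10/3)x^3 + (70/9)x^2 - (965/81)x - 1855/243
so L g − 3/2·g = (1/2)x^5 + 2x - 4/3 = f ✓

the image equals g(x) = -(1/3)x^5 - (10/9)x^4 + (20/9)x^3 + (140/27)x^2 - (2254/243)x - 3062/729


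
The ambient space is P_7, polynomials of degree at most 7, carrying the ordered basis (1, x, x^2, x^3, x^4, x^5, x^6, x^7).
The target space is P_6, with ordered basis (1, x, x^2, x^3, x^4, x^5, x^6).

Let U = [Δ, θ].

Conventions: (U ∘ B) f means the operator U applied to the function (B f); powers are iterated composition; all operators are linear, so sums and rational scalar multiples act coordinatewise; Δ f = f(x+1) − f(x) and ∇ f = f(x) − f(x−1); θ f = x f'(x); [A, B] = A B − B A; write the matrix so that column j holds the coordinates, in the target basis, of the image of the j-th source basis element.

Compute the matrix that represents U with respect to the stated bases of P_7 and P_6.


image of 1: 0
image of x: 1
image of x^2: 2x + 2
image of x^3: 3x^2 + 6x + 3
image of x^4: 4x^3 + 12x^2 + 12x + 4
image of x^5: 5x^4 + 20x^3 + 30x^2 + 20x + 5
image of x^6: 6x^5 + 30x^4 + 60x^3 + 60x^2 + 30x + 6
image of x^7: 7x^6 + 42x^5 + 105x^4 + 140x^3 + 105x^2 + 42x + 7
each image's coordinates form column j of the matrix

the matrix is [[0, 1, 2, 3, 4, 5, 6, 7]; [0, 0, 2, 6, 12, 20, 30, 42]; [0, 0, 0, 3, 12, 30, 60, 105]; [0, 0, 0, 0, 4, 20, 60, 140]; [0, 0, 0, 0, 0, 5, 30, 105]; [0, 0, 0, 0, 0, 0, 6, 42]; [0, 0, 0, 0, 0, 0, 0, 7]] (rows listed top to bottom)


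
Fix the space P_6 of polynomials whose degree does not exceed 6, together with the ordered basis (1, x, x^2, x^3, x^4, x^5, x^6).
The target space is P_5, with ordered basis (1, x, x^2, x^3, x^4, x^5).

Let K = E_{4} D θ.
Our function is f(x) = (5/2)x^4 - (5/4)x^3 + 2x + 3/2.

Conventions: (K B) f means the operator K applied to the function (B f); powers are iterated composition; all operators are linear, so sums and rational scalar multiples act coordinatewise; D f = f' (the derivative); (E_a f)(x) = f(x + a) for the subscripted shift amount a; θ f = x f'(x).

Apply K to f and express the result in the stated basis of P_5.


θ f = 10x^4 - (15/4)x^3 + 2x
D θ f = 40x^3 - (45/4)x^2 + 2
E_{4} (D θ) f = 40x^3 + (1875/4)x^2 + 1830x + 2382

the result is g(x) = 40x^3 + (1875/4)x^2 + 1830x + 2382


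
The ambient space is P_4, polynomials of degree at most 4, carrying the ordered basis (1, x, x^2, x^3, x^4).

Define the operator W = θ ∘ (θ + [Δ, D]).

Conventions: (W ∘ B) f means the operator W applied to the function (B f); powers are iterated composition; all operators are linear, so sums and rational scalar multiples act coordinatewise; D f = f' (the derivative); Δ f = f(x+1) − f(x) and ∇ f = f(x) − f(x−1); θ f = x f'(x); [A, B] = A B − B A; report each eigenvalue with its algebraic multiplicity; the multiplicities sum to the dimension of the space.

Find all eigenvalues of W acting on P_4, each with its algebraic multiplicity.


λ = 0 (multiplicity 1), λ = 1 (multiplicity 1), λ = 4 (multiplicity 1), λ = 9 (multiplicity 1), λ = 16 (multiplicity 1)

image of 1: 0
image of x: x
image of x^2: 4x^2
image of x^3: 9x^3
image of x^4: 16x^4
the matrix is upper triangular; its diagonal is (0, 1, 4, 9, 16)
for a triangular matrix the eigenvalues are the diagonal entries, with algebraic multiplicity their repetition count


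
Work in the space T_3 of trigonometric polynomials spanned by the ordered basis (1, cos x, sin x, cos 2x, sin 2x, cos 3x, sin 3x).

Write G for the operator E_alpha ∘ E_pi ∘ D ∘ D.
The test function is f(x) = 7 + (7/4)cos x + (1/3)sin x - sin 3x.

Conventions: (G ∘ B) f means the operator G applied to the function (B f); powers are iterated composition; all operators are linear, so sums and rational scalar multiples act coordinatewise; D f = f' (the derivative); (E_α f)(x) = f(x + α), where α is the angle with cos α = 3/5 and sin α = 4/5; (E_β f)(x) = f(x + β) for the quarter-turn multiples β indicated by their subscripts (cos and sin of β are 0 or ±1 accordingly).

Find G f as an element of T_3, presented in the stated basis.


the image equals g(x) = (79/60)cos x - (6/5)sin x - (396/125)cos 3x + (1053/125)sin 3x

D f = (1/3)cos x - (7/4)sin x - 3cos 3x
D D f = -(7/4)cos x - (1/3)sin x + 9sin 3x
E_pi (D ∘ D) f = (7/4)cos x + (1/3)sin x - 9sin 3x
E_alpha E_pi (D ∘ D) f = (79/60)cos x - (6/5)sin x - (396/125)cos 3x + (1053/125)sin 3x


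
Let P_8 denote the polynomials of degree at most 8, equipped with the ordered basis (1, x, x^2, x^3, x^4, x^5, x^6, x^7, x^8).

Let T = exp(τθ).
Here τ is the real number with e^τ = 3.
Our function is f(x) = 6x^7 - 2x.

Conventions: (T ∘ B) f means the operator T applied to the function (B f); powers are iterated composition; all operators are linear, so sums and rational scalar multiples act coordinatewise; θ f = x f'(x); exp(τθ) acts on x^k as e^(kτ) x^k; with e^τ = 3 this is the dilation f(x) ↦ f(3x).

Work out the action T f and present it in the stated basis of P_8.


exp(τθ) x^k = e^(kτ) x^k; with e^τ = 3 this sends x^k to 3^k x^k
x ↦ 3 x
x^7 ↦ 2187 x^7
applying this coordinatewise to f: exp(τθ) f = 13122x^7 - 6x

the result is g(x) = 13122x^7 - 6x


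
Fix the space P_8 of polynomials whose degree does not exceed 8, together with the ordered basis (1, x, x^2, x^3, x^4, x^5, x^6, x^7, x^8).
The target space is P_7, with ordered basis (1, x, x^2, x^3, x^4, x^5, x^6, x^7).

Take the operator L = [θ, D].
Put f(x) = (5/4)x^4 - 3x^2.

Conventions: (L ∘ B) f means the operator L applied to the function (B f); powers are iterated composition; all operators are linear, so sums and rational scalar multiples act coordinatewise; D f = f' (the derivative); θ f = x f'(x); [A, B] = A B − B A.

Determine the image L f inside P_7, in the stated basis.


D f = 5x^3 - 6x
θ D f = 15x^3 - 6x
θ f = 5x^4 - 6x^2
D θ f = 20x^3 - 12x
[θ, D] f = -5x^3 + 6x

g(x) = -5x^3 + 6x


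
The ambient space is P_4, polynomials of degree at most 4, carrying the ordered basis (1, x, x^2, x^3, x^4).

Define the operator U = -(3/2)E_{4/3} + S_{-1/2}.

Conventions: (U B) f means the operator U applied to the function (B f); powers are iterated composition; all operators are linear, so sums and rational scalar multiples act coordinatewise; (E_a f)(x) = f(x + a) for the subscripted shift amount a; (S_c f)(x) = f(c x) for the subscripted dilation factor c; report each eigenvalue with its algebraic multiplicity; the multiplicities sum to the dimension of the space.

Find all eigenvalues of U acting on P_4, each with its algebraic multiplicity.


image of 1: -1/2
image of x: -2x - 2
image of x^2: -(5/4)x^2 - 4x - 8/3
image of x^3: -(13/8)x^3 - 6x^2 - 8x - 32/9
image of x^4: -(23/16)x^4 - 8x^3 - 16x^2 - (128/9)x - 128/27
the matrix is upper triangular; its diagonal is (-1/2, -2, -5/4, -13/8, -23/16)
for a triangular matrix the eigenvalues are the diagonal entries, with algebraic multiplicity their repetition count

λ = -2 (multiplicity 1), λ = -13/8 (multiplicity 1), λ = -23/16 (multiplicity 1), λ = -5/4 (multiplicity 1), λ = -1/2 (multiplicity 1)


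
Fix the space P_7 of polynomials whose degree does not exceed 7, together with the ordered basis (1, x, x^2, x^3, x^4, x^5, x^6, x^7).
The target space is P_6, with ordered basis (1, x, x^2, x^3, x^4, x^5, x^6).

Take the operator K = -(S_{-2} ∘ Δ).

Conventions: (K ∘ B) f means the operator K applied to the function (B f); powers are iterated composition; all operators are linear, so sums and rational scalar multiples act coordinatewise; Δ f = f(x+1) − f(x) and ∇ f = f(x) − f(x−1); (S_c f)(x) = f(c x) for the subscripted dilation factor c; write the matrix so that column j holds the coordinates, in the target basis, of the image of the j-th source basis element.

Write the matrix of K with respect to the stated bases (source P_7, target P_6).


the matrix is [[0, -1, -1, -1, -1, -1, -1, -1]; [0, 0, 4, 6, 8, 10, 12, 14]; [0, 0, 0, -12, -24, -40, -60, -84]; [0, 0, 0, 0, 32, 80, 160, 280]; [0, 0, 0, 0, 0, -80, -240, -560]; [0, 0, 0, 0, 0, 0, 192, 672]; [0, 0, 0, 0, 0, 0, 0, -448]] (rows listed top to bottom)

image of 1: 0
image of x: -1
image of x^2: 4x - 1
image of x^3: -12x^2 + 6x - 1
image of x^4: 32x^3 - 24x^2 + 8x - 1
image of x^5: -80x^4 + 80x^3 - 40x^2 + 10x - 1
image of x^6: 192x^5 - 240x^4 + 160x^3 - 60x^2 + 12x - 1
image of x^7: -448x^6 + 672x^5 - 560x^4 + 280x^3 - 84x^2 + 14x - 1
each image's coordinates form column j of the matrix


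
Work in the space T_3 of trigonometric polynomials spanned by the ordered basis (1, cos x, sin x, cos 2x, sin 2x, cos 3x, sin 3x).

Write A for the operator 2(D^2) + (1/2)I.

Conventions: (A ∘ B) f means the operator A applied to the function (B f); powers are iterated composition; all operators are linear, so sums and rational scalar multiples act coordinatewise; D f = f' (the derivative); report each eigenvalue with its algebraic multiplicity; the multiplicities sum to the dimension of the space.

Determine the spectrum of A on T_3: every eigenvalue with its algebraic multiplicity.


image of 1: 1/2
image of cos x: -(3/2)cos x
image of sin x: -(3/2)sin x
image of cos 2x: -(15/2)cos 2x
image of sin 2x: -(15/2)sin 2x
image of cos 3x: -(35/2)cos 3x
image of sin 3x: -(35/2)sin 3x
the matrix is diagonal; its diagonal is (1/2, -3/2, -3/2, -15/2, -15/2, -35/2, -35/2)
for a triangular matrix the eigenvalues are the diagonal entries, with algebraic multiplicity their repetition count

λ = -35/2 (multiplicity 2), λ = -15/2 (multiplicity 2), λ = -3/2 (multiplicity 2), λ = 1/2 (multiplicity 1)


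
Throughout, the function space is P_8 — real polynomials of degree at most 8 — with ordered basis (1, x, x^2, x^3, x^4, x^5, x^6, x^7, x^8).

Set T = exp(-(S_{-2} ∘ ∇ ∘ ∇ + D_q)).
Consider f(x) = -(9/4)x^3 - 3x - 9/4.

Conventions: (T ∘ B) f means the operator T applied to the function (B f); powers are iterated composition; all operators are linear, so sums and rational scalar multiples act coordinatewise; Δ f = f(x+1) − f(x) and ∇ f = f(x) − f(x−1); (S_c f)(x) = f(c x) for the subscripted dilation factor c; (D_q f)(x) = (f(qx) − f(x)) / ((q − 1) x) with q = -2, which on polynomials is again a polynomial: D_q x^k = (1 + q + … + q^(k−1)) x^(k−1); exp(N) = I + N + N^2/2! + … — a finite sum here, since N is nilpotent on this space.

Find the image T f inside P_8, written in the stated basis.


order-1 term: (27/4)x^2 - 27x - 21/2
order-2 term: (27/8)x + 27/4
order-3 term: -9/8
the series for exp(-(S_{-2} ∘ ∇ ∘ ∇ + D_q)) f terminates at order 3
exp(-(S_{-2} ∘ ∇ ∘ ∇ + D_q)) f = -(9/4)x^3 + (27/4)x^2 - (213/8)x - 57/8

the image equals g(x) = -(9/4)x^3 + (27/4)x^2 - (213/8)x - 57/8


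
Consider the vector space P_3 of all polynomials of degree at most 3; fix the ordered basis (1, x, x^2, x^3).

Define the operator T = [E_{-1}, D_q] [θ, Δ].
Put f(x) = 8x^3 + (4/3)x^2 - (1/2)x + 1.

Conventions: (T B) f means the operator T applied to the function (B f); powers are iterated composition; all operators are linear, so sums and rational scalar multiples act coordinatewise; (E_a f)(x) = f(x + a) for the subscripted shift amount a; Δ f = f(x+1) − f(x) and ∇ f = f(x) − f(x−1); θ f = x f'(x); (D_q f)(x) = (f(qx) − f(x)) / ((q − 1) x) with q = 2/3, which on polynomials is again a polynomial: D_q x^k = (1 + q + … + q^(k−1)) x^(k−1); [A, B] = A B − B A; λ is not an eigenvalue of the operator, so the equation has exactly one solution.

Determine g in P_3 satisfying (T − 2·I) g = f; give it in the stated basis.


write g with unknown coordinates in the stated basis and equate coefficients in (T − 2·I) g = f
solving from the highest basis element down gives g = -4x^3 - (2/3)x^2 + (1/4)x + 3/2
check: T g = 4
so T g − 2·g = 8x^3 + (4/3)x^2 - (1/2)x + 1 = f ✓

g(x) = -4x^3 - (2/3)x^2 + (1/4)x + 3/2


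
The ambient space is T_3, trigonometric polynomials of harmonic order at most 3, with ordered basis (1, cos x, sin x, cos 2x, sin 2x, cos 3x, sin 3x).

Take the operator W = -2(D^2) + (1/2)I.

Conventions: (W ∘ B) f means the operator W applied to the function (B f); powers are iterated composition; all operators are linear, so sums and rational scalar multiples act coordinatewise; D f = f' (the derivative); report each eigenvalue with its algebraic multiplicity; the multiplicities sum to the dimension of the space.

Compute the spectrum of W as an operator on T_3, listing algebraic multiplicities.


image of 1: 1/2
image of cos x: (5/2)cos x
image of sin x: (5/2)sin x
image of cos 2x: (17/2)cos 2x
image of sin 2x: (17/2)sin 2x
image of cos 3x: (37/2)cos 3x
image of sin 3x: (37/2)sin 3x
the matrix is diagonal; its diagonal is (1/2, 5/2, 5/2, 17/2, 17/2, 37/2, 37/2)
for a triangular matrix the eigenvalues are the diagonal entries, with algebraic multiplicity their repetition count

λ = 1/2 (multiplicity 1), λ = 5/2 (multiplicity 2), λ = 17/2 (multiplicity 2), λ = 37/2 (multiplicity 2)


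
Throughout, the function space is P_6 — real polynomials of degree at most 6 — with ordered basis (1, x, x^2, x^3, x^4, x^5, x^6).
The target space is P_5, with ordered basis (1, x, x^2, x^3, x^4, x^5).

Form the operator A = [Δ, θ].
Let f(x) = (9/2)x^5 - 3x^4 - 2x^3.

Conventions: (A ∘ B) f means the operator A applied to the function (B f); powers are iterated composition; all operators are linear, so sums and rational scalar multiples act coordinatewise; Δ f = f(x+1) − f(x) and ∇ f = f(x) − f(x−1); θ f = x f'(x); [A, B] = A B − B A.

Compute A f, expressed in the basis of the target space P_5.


θ f = (45/2)x^5 - 12x^4 - 6x^3
Δ θ f = (225/2)x^4 + 177x^3 + 135x^2 + (93/2)x + 9/2
Δ f = (45/2)x^4 + 33x^3 + 21x^2 + (9/2)x - 1/2
θ Δ f = 90x^4 + 99x^3 + 42x^2 + (9/2)x
[Δ, θ] f = (45/2)x^4 + 78x^3 + 93x^2 + 42x + 9/2

the image equals g(x) = (45/2)x^4 + 78x^3 + 93x^2 + 42x + 9/2


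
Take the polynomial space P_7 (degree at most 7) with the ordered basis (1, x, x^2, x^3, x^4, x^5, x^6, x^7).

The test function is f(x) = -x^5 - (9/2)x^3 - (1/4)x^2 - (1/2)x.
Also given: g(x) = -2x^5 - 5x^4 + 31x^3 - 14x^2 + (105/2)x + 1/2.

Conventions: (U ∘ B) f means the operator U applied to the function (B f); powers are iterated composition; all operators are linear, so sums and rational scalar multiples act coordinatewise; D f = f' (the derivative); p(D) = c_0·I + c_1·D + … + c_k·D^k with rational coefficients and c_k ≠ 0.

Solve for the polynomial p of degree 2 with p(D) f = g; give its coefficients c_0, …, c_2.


D^0 f = -x^5 - (9/2)x^3 - (1/4)x^2 - (1/2)x
D^1 f = -5x^4 - (27/2)x^2 - (1/2)x - 1/2
D^2 f = -20x^3 - 27x - 1/2
matching coefficients of g against c_0 f + c_1 Df + … from the top degree down determines the c_i
solution: c_0 = 2, c_1 = 1, c_2 = -2

p(D) = 2·I + D − 2·D^2, i.e. c_0 = 2, c_1 = 1, c_2 = -2


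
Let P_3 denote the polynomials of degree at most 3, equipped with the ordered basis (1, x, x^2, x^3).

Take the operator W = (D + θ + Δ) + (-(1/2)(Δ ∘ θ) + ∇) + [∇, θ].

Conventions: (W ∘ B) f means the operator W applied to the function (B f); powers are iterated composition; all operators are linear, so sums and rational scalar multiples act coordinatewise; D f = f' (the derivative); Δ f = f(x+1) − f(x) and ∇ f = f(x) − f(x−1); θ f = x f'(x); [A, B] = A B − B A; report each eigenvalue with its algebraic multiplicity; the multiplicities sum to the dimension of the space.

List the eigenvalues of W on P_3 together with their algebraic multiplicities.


λ = 0 (multiplicity 1), λ = 1 (multiplicity 1), λ = 2 (multiplicity 1), λ = 3 (multiplicity 1)

image of 1: 0
image of x: x + 7/2
image of x^2: 2x^2 + 6x - 3
image of x^3: 3x^3 + (15/2)x^2 - (21/2)x + 7/2
the matrix is upper triangular; its diagonal is (0, 1, 2, 3)
for a triangular matrix the eigenvalues are the diagonal entries, with algebraic multiplicity their repetition count


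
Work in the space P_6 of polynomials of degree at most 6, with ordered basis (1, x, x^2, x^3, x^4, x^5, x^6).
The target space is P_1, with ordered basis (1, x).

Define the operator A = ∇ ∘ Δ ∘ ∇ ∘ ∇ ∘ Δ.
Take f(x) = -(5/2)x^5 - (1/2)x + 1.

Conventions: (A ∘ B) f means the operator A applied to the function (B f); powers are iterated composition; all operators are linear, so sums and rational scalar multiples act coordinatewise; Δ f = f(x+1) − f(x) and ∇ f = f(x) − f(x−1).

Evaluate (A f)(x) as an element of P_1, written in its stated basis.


g(x) = -300

Δ f = -(25/2)x^4 - 25x^3 - 25x^2 - (25/2)x - 3
∇ Δ f = -50x^3 - 25x
∇ ∇ Δ f = -150x^2 + 150x - 75
Δ (∇ ∘ ∇) Δ f = -300x
∇ Δ (∇ ∘ ∇) Δ f = -300


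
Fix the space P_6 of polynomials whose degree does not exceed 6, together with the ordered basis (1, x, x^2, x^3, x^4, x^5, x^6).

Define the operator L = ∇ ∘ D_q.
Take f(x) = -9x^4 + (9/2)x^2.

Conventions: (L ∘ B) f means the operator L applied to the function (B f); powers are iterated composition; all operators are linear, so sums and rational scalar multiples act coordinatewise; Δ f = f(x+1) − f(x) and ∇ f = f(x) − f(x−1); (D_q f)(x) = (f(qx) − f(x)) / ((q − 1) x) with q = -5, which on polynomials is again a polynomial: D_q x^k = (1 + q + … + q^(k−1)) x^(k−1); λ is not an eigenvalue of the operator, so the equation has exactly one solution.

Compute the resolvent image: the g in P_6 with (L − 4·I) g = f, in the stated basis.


write g with unknown coordinates in the stated basis and equate coefficients in (L − 4·I) g = f
solving from the highest basis element down gives g = (9/4)x^4 - (1413/8)x^2 + (351/2)x + 945/8
check: L g = -702x^2 + 702x + 945/2
so L g − 4·g = -9x^4 + (9/2)x^2 = f ✓

the result is g(x) = (9/4)x^4 - (1413/8)x^2 + (351/2)x + 945/8


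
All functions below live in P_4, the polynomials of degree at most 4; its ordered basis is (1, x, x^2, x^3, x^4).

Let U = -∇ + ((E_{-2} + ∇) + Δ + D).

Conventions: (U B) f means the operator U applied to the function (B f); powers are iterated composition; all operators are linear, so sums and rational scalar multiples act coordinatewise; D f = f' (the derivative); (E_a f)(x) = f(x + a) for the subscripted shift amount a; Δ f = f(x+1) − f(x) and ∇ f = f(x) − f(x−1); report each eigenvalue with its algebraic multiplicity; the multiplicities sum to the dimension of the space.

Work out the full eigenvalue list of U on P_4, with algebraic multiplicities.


λ = 1 (multiplicity 5)

image of 1: 1
image of x: x
image of x^2: x^2 + 5
image of x^3: x^3 + 15x - 7
image of x^4: x^4 + 30x^2 - 28x + 17
the matrix is upper triangular; its diagonal is (1, 1, 1, 1, 1)
for a triangular matrix the eigenvalues are the diagonal entries, with algebraic multiplicity their repetition count


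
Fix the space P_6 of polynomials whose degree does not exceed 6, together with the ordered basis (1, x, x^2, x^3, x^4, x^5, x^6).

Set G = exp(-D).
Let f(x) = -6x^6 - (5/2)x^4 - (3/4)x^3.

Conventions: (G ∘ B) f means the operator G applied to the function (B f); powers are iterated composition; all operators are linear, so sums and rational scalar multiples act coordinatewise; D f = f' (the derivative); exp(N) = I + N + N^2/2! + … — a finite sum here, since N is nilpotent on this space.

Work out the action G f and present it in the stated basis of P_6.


order-1 term: 36x^5 + 10x^3 + (9/4)x^2
order-2 term: -90x^4 - 15x^2 - (9/4)x
order-3 term: 120x^3 + 10x + 3/4
order-4 term: -90x^2 - 5/2
order-5 term: 36x
order-6 term: -6
the series for exp(-D) f terminates at order 6
exp(-D) f = -6x^6 + 36x^5 - (185/2)x^4 + (517/4)x^3 - (411/4)x^2 + (175/4)x - 31/4

g(x) = -6x^6 + 36x^5 - (185/2)x^4 + (517/4)x^3 - (411/4)x^2 + (175/4)x - 31/4


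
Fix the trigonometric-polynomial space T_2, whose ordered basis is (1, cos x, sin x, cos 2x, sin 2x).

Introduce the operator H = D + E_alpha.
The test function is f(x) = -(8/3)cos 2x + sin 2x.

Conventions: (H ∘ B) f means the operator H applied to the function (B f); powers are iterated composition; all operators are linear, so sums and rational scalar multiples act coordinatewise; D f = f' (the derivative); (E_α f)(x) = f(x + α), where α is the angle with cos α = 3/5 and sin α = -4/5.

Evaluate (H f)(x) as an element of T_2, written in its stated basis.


D f = 2cos 2x + (16/3)sin 2x
E_alpha f = -(16/75)cos 2x - (71/25)sin 2x
(D + E_alpha) f = (134/75)cos 2x + (187/75)sin 2x

g(x) = (134/75)cos 2x + (187/75)sin 2x
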